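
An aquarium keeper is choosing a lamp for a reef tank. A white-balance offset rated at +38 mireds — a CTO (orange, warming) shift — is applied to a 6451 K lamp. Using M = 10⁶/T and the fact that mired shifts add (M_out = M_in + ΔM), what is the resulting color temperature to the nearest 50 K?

M_in = 10⁶/6451 = 155.01 mireds.
M_out = 155.01 + (+38) = 193.01 mireds.
T_out = 10⁶/193.01 = 5181.0 K → 5200 K.

5200 K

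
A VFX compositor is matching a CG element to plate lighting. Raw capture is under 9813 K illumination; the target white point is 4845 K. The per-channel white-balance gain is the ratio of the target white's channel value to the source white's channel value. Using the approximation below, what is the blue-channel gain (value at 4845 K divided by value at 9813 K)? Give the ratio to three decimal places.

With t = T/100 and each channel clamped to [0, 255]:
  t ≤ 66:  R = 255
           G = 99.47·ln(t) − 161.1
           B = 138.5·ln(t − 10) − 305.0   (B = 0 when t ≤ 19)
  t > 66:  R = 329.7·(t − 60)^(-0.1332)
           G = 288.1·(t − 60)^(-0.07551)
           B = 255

At 9813 K (t = 98.13):
  B = 255 by definition for t > 66.
At 4845 K (t = 48.45):
  B = 138.5·ln(48.45 − 10) − 305.0 = 138.5·ln 38.45 − 305.0 = 138.5·3.6494 − 305.0 = 200.436.
Gain = 200.436 / 255.000 = 0.7860 → 0.786.

0.786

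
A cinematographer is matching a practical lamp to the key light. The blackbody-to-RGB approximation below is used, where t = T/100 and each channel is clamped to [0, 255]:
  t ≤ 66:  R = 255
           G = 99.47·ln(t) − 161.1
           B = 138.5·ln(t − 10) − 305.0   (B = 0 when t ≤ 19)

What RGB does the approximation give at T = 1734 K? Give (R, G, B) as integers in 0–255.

(255, 123, 0)

t = 1734/100 = 17.34; the t ≤ 66 branch applies.
R = 255 by definition for t ≤ 66.
G = 99.47·ln 17.34 − 161.1 = 99.47·2.8530 − 161.1 = 122.689.
t = 17.34 ≤ 19, so B = 0.
Rounded: (255, 123, 0).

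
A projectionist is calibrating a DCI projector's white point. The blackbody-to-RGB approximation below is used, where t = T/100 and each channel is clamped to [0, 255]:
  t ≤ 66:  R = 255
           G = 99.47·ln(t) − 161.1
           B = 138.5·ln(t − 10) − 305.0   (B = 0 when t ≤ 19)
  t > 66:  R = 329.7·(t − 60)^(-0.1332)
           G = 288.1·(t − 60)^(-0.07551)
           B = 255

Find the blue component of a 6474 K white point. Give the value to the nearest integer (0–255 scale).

249

t = 6474/100 = 64.74; the t ≤ 66 branch applies.
B = 138.5·ln(64.74 − 10) − 305.0 = 138.5·ln 54.74 − 305.0 = 138.5·4.0026 − 305.0 = 249.359.
Rounded: 249.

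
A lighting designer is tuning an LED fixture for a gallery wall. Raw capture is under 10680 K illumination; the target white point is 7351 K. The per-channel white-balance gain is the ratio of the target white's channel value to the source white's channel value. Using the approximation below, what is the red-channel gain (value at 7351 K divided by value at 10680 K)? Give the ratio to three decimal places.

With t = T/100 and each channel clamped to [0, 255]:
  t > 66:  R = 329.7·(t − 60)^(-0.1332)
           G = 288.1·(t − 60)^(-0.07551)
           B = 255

1.180

At 10680 K (t = 106.8):
  R = 329.7·(106.8 − 60)^(-0.1332) = 329.7·46.8^(-0.1332) = 329.7·0.59913 = 197.534.
At 7351 K (t = 73.51):
  R = 329.7·(73.51 − 60)^(-0.1332) = 329.7·13.51^(-0.1332) = 329.7·0.70696 = 233.086.
Gain = 233.086 / 197.534 = 1.1800 → 1.180.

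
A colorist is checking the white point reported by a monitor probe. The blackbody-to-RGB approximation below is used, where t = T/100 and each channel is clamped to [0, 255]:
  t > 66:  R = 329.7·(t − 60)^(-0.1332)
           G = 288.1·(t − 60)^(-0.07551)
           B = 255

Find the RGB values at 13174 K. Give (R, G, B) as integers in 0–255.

(187, 209, 255)

t = 13174/100 = 131.74; the t > 66 branch applies.
R = 329.7·(131.74 − 60)^(-0.1332) = 329.7·71.74^(-0.1332) = 329.7·0.56599 = 186.609.
G = 288.1·(131.74 − 60)^(-0.07551) = 288.1·71.74^(-0.07551) = 288.1·0.72422 = 208.648.
B = 255 by definition for t > 66.
Rounded: (187, 209, 255).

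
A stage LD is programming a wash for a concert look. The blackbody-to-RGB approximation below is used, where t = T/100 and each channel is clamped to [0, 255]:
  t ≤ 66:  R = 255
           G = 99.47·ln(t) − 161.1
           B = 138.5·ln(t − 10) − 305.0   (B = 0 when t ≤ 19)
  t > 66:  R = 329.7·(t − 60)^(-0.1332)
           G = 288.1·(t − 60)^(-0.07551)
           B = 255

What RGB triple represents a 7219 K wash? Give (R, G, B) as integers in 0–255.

t = 7219/100 = 72.19; the t > 66 branch applies.
R = 329.7·(72.19 − 60)^(-0.1332) = 329.7·12.19^(-0.1332) = 329.7·0.71671 = 236.300.
G = 288.1·(72.19 − 60)^(-0.07551) = 288.1·12.19^(-0.07551) = 288.1·0.82793 = 238.528.
B = 255 by definition for t > 66.
Rounded: (236, 239, 255).

(236, 239, 255)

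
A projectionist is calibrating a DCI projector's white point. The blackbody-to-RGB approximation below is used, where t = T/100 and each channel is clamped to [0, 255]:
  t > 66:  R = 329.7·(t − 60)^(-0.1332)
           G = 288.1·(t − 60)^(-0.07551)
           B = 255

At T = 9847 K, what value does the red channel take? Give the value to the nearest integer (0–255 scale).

203

t = 9847/100 = 98.47; the t > 66 branch applies.
R = 329.7·(98.47 − 60)^(-0.1332) = 329.7·38.47^(-0.1332) = 329.7·0.61498 = 202.759.
Rounded: 203.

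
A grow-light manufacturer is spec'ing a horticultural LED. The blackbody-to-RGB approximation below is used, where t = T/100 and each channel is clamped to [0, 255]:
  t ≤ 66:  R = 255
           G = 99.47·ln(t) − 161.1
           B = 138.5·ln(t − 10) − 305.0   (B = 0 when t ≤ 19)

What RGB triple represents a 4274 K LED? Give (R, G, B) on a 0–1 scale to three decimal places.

t = 4274/100 = 42.74; the t ≤ 66 branch applies.
R = 255 by definition for t ≤ 66.
G = 99.47·ln 42.74 − 161.1 = 99.47·3.7551 − 161.1 = 212.423.
B = 138.5·ln(42.74 − 10) − 305.0 = 138.5·ln 32.74 − 305.0 = 138.5·3.4886 − 305.0 = 178.171.
Dividing each by 255: (1.0000, 0.8330, 0.6987) → (1.000, 0.833, 0.699).

(1.000, 0.833, 0.699)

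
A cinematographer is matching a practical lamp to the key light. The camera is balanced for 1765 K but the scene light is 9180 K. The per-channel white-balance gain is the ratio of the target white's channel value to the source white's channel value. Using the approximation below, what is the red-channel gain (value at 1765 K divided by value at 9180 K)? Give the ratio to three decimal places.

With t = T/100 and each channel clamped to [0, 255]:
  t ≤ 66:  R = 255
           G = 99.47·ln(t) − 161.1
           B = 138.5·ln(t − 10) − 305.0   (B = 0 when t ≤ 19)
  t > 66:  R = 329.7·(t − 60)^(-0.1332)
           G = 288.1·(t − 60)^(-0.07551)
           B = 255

1.226

At 9180 K (t = 91.8):
  R = 329.7·(91.8 − 60)^(-0.1332) = 329.7·31.8^(-0.1332) = 329.7·0.63078 = 207.968.
At 1765 K (t = 17.65):
  R = 255 by definition for t ≤ 66.
Gain = 255.000 / 207.968 = 1.2262 → 1.226.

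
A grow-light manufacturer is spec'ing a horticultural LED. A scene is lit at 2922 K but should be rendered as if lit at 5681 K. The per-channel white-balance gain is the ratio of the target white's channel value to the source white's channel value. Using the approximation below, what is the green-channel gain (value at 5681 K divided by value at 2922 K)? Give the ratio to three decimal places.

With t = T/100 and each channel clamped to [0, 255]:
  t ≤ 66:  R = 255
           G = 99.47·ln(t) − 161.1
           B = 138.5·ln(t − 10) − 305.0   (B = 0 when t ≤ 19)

At 2922 K (t = 29.22):
  G = 99.47·ln 29.22 − 161.1 = 99.47·3.3749 − 161.1 = 174.597.
At 5681 K (t = 56.81):
  G = 99.47·ln 56.81 − 161.1 = 99.47·4.0397 − 161.1 = 240.730.
Gain = 240.730 / 174.597 = 1.3788 → 1.379.

1.379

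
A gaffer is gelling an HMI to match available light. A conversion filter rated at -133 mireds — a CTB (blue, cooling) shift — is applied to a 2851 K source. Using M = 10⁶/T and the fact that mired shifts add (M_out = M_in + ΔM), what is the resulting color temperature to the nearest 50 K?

M_in = 10⁶/2851 = 350.75 mireds.
M_out = 350.75 + (-133) = 217.75 mireds.
T_out = 10⁶/217.75 = 4592.3 K → 4600 K.

4600 K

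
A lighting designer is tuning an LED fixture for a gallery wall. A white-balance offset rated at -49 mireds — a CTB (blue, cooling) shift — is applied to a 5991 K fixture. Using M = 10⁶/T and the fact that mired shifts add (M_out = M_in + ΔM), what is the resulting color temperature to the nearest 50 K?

M_in = 10⁶/5991 = 166.92 mireds.
M_out = 166.92 + (-49) = 117.92 mireds.
T_out = 10⁶/117.92 = 8480.5 K → 8500 K.

8500 K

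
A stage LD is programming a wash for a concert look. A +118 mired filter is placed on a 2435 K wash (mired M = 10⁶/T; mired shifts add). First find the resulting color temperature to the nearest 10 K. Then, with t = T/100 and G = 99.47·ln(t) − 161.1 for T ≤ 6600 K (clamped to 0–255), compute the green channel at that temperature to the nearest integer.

131

M_in = 10⁶/2435 = 410.68; M_out = 410.68 + (+118) = 528.68.
T_out = 10⁶/528.68 = 1891.5 K → 1890 K; t = 18.9.
G = 99.47·ln 18.9 − 161.1 = 99.47·2.9392 − 161.1 = 131.258.
Rounded: 131.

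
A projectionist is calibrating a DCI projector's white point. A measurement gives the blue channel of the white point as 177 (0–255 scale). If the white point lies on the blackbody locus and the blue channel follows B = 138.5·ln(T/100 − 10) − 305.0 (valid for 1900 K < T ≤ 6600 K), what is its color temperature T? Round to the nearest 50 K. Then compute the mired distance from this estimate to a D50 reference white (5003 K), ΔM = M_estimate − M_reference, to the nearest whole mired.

ln(t − 10) = (177 + 305.0) / 138.5 = 3.4801.
t − 10 = e^3.4801 = 32.464, so t = 42.464.
T = 100·t = 4246 K → 4250 K to the nearest 50 K.
M_estimate = 10⁶/4250 = 235.29; M_reference = 10⁶/5003 = 199.88.
ΔM = 235.29 − 199.88 = 35.41 → +35 mireds.

+35 mireds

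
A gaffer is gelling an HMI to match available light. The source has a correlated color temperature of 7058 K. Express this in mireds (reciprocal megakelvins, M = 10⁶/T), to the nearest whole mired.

M = 10⁶ / 7058 = 141.683 → 142 mireds.

142 mireds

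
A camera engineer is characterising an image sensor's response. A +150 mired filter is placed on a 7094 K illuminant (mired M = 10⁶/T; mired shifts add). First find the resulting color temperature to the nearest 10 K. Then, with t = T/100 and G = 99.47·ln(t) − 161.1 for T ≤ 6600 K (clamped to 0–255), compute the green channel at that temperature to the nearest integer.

191

M_in = 10⁶/7094 = 140.96; M_out = 140.96 + (+150) = 290.96.
T_out = 10⁶/290.96 = 3436.8 K → 3440 K; t = 34.4.
G = 99.47·ln 34.4 − 161.1 = 99.47·3.5381 − 161.1 = 190.830.
Rounded: 191.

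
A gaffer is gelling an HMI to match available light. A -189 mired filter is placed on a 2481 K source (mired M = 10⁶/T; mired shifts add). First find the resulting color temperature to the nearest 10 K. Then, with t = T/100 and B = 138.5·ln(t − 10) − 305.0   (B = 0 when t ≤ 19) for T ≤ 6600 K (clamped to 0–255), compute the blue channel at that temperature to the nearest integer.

M_in = 10⁶/2481 = 403.06; M_out = 403.06 + (-189) = 214.06.
T_out = 10⁶/214.06 = 4671.5 K → 4670 K; t = 46.7.
B = 138.5·ln(46.7 − 10) − 305.0 = 138.5·ln 36.7 − 305.0 = 138.5·3.6028 − 305.0 = 193.985.
Rounded: 194.

194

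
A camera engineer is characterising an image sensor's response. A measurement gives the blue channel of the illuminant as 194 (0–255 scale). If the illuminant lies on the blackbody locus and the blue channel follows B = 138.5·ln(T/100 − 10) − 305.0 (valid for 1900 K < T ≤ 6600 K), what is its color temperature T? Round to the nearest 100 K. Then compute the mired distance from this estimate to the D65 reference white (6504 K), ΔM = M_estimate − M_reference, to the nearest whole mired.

+59 mireds

ln(t − 10) = (194 + 305.0) / 138.5 = 3.6029.
t − 10 = e^3.6029 = 36.704, so t = 46.704.
T = 100·t = 4670 K → 4700 K to the nearest 100 K.
M_estimate = 10⁶/4700 = 212.77; M_reference = 10⁶/6504 = 153.75.
ΔM = 212.77 − 153.75 = 59.01 → +59 mireds.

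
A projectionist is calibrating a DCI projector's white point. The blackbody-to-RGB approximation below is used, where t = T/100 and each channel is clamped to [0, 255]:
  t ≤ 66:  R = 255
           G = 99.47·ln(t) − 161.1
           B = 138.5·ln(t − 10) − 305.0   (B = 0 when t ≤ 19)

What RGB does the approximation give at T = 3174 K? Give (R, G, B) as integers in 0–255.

t = 3174/100 = 31.74; the t ≤ 66 branch applies.
R = 255 by definition for t ≤ 66.
G = 99.47·ln 31.74 − 161.1 = 99.47·3.4576 − 161.1 = 182.825.
B = 138.5·ln(31.74 − 10) − 305.0 = 138.5·ln 21.74 − 305.0 = 138.5·3.0792 − 305.0 = 121.463.
Rounded: (255, 183, 121).

(255, 183, 121)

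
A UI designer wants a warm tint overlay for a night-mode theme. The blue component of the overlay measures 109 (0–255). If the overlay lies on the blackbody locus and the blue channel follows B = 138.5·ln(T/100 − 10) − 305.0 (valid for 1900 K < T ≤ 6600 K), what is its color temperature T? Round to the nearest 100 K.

ln(t − 10) = (109 + 305.0) / 138.5 = 2.9892.
t − 10 = e^2.9892 = 19.869, so t = 29.869.
T = 100·t = 2987 K → 3000 K to the nearest 100 K.

3000 K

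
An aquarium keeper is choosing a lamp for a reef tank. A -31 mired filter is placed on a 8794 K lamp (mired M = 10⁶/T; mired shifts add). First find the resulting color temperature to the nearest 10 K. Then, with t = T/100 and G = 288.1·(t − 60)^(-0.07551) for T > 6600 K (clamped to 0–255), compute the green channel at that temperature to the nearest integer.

211

M_in = 10⁶/8794 = 113.71; M_out = 113.71 + (-31) = 82.71.
T_out = 10⁶/82.71 = 12089.9 K → 12090 K; t = 120.9.
G = 288.1·(120.9 − 60)^(-0.07551) = 288.1·60.9^(-0.07551) = 288.1·0.73324 = 211.245.
Rounded: 211.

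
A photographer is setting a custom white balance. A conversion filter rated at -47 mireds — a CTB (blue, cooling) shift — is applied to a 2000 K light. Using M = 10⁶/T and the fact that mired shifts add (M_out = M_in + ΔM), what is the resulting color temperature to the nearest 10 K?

2210 K

M_in = 10⁶/2000 = 500.00 mireds.
M_out = 500.00 + (-47) = 453.00 mireds.
T_out = 10⁶/453.00 = 2207.5 K → 2210 K.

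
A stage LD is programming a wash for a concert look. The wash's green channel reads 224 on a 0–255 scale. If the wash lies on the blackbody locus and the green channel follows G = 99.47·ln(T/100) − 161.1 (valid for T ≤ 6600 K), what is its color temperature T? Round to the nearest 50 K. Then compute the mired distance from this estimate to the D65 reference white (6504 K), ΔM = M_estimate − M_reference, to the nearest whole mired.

+55 mireds

ln t = (224 + 161.1) / 99.47 = 3.8715.
t = e^3.8715 = 48.015.
T = 100·t = 4802 K → 4800 K to the nearest 50 K.
M_estimate = 10⁶/4800 = 208.33; M_reference = 10⁶/6504 = 153.75.
ΔM = 208.33 − 153.75 = 54.58 → +55 mireds.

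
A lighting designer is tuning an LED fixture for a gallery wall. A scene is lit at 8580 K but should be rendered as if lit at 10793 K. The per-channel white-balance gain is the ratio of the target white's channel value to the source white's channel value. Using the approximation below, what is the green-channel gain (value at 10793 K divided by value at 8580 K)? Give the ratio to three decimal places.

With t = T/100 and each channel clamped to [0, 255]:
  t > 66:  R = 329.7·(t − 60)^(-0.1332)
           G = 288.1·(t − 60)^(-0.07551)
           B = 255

At 8580 K (t = 85.8):
  G = 288.1·(85.8 − 60)^(-0.07551) = 288.1·25.8^(-0.07551) = 288.1·0.78236 = 225.399.
At 10793 K (t = 107.93):
  G = 288.1·(107.93 − 60)^(-0.07551) = 288.1·47.93^(-0.07551) = 288.1·0.74662 = 215.100.
Gain = 215.100 / 225.399 = 0.9543 → 0.954.

0.954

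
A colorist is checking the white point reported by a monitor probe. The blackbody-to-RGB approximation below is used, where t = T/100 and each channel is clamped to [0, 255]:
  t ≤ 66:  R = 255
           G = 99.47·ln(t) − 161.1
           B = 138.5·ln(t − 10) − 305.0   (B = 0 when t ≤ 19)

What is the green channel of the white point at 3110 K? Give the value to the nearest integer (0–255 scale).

181

t = 3110/100 = 31.1; the t ≤ 66 branch applies.
G = 99.47·ln 31.1 − 161.1 = 99.47·3.4372 − 161.1 = 180.799.
Rounded: 181.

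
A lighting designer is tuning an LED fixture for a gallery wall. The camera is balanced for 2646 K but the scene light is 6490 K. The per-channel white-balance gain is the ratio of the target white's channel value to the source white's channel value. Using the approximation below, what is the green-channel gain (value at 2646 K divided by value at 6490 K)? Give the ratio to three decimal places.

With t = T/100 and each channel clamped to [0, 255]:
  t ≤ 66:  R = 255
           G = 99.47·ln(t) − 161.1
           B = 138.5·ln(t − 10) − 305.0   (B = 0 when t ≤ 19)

At 6490 K (t = 64.9):
  G = 99.47·ln 64.9 − 161.1 = 99.47·4.1728 − 161.1 = 253.973.
At 2646 K (t = 26.46):
  G = 99.47·ln 26.46 − 161.1 = 99.47·3.2756 − 161.1 = 164.727.
Gain = 164.727 / 253.973 = 0.6486 → 0.649.

0.649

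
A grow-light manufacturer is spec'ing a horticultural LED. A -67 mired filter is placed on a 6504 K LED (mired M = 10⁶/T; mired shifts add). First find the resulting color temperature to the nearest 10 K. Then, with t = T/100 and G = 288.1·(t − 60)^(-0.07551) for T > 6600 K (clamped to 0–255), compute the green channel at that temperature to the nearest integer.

M_in = 10⁶/6504 = 153.75; M_out = 153.75 + (-67) = 86.75.
T_out = 10⁶/86.75 = 11527.2 K → 11530 K; t = 115.3.
G = 288.1·(115.3 − 60)^(-0.07551) = 288.1·55.3^(-0.07551) = 288.1·0.73860 = 212.789.
Rounded: 213.

213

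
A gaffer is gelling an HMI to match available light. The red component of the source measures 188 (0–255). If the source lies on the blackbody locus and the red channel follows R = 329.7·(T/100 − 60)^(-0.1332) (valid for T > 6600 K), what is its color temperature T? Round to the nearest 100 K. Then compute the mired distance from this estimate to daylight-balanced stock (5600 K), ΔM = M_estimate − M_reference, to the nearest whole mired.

(t − 60)^(-0.1332) = 188/329.7 = 0.57022.
t − 60 = 0.57022^(1/-0.1332) = 0.57022^(-7.508) = 67.848, so t = 127.848.
T = 100·t = 12785 K → 12800 K to the nearest 100 K.
M_estimate = 10⁶/12800 = 78.12; M_reference = 10⁶/5600 = 178.57.
ΔM = 78.12 − 178.57 = -100.45 → -100 mireds.

-100 mireds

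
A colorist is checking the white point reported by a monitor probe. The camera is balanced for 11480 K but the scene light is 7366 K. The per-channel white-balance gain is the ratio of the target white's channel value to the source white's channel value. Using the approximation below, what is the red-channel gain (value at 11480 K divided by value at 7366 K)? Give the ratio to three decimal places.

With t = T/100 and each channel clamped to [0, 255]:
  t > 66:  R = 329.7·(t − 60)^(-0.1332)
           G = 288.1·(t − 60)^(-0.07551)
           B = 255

At 7366 K (t = 73.66):
  R = 329.7·(73.66 − 60)^(-0.1332) = 329.7·13.66^(-0.1332) = 329.7·0.70592 = 232.743.
At 11480 K (t = 114.8):
  R = 329.7·(114.8 − 60)^(-0.1332) = 329.7·54.8^(-0.1332) = 329.7·0.58667 = 193.425.
Gain = 193.425 / 232.743 = 0.8311 → 0.831.

0.831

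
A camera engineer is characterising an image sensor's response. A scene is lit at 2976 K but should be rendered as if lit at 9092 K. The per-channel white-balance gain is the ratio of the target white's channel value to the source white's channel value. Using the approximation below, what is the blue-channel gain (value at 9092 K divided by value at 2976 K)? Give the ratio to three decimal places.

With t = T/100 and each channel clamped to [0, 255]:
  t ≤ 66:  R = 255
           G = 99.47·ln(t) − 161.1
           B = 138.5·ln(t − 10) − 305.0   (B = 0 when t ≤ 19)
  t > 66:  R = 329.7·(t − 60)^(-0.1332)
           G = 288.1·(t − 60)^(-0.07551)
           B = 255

2.356

At 2976 K (t = 29.76):
  B = 138.5·ln(29.76 − 10) − 305.0 = 138.5·ln 19.76 − 305.0 = 138.5·2.9837 − 305.0 = 108.237.
At 9092 K (t = 90.92):
  B = 255 by definition for t > 66.
Gain = 255.000 / 108.237 = 2.3559 → 2.356.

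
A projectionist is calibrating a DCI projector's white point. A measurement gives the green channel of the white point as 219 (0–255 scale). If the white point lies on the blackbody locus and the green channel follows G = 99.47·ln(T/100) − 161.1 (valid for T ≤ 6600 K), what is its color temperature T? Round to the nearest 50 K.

ln t = (219 + 161.1) / 99.47 = 3.8213.
t = e^3.8213 = 45.661.
T = 100·t = 4566 K → 4550 K to the nearest 50 K.

4550 K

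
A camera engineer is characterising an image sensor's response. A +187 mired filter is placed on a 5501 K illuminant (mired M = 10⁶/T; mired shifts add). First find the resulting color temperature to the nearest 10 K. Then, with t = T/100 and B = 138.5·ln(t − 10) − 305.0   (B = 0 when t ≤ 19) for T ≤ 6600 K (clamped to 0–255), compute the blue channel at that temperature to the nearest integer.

M_in = 10⁶/5501 = 181.79; M_out = 181.79 + (+187) = 368.79.
T_out = 10⁶/368.79 = 2711.6 K → 2710 K; t = 27.1.
B = 138.5·ln(27.1 − 10) − 305.0 = 138.5·ln 17.1 − 305.0 = 138.5·2.8391 − 305.0 = 88.212.
Rounded: 88.

88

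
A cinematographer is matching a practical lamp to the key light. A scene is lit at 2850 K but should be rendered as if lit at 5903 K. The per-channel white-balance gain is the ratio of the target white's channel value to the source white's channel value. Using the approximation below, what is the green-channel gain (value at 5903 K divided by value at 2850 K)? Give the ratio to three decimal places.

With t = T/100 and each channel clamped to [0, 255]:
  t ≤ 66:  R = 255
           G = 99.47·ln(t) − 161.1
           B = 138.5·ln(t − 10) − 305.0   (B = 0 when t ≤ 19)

1.421

At 2850 K (t = 28.5):
  G = 99.47·ln 28.5 − 161.1 = 99.47·3.3499 − 161.1 = 172.115.
At 5903 K (t = 59.03):
  G = 99.47·ln 59.03 − 161.1 = 99.47·4.0780 − 161.1 = 244.543.
Gain = 244.543 / 172.115 = 1.4208 → 1.421.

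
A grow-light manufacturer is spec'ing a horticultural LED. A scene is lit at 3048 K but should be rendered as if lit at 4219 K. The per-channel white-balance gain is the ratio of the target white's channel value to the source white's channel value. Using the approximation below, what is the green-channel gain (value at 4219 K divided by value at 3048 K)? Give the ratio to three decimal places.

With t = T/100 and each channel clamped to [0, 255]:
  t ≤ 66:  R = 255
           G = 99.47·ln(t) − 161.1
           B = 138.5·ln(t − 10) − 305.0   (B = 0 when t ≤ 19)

1.181

At 3048 K (t = 30.48):
  G = 99.47·ln 30.48 − 161.1 = 99.47·3.4171 − 161.1 = 178.796.
At 4219 K (t = 42.19):
  G = 99.47·ln 42.19 − 161.1 = 99.47·3.7422 − 161.1 = 211.135.
Gain = 211.135 / 178.796 = 1.1809 → 1.181.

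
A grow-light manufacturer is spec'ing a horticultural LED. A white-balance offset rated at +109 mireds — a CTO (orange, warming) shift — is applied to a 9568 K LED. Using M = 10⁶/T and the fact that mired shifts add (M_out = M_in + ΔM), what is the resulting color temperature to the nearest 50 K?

4700 K

M_in = 10⁶/9568 = 104.52 mireds.
M_out = 104.52 + (+109) = 213.52 mireds.
T_out = 10⁶/213.52 = 4683.5 K → 4700 K.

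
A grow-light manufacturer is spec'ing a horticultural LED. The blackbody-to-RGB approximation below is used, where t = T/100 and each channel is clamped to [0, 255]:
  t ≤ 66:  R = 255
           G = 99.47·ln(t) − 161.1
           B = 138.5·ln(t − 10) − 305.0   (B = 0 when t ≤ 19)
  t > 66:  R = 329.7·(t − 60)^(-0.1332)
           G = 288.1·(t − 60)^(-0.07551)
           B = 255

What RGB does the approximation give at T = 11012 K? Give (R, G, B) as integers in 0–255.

t = 11012/100 = 110.12; the t > 66 branch applies.
R = 329.7·(110.12 − 60)^(-0.1332) = 329.7·50.12^(-0.1332) = 329.7·0.59369 = 195.739.
G = 288.1·(110.12 − 60)^(-0.07551) = 288.1·50.12^(-0.07551) = 288.1·0.74410 = 214.376.
B = 255 by definition for t > 66.
Rounded: (196, 214, 255).

(196, 214, 255)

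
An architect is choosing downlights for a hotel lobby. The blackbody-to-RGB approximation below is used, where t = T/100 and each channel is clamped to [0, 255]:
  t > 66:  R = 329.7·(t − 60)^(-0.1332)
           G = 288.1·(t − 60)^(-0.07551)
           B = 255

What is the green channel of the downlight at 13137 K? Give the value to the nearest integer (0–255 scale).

209

t = 13137/100 = 131.37; the t > 66 branch applies.
G = 288.1·(131.37 − 60)^(-0.07551) = 288.1·71.37^(-0.07551) = 288.1·0.72450 = 208.730.
Rounded: 209.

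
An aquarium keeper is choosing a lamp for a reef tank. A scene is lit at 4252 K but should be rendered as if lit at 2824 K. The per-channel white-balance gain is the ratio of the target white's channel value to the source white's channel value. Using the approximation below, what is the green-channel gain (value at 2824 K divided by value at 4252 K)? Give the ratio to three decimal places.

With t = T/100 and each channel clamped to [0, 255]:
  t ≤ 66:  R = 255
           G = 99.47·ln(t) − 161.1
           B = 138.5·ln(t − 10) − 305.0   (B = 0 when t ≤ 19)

At 4252 K (t = 42.52):
  G = 99.47·ln 42.52 − 161.1 = 99.47·3.7500 − 161.1 = 211.910.
At 2824 K (t = 28.24):
  G = 99.47·ln 28.24 − 161.1 = 99.47·3.3407 − 161.1 = 171.203.
Gain = 171.203 / 211.910 = 0.8079 → 0.808.

0.808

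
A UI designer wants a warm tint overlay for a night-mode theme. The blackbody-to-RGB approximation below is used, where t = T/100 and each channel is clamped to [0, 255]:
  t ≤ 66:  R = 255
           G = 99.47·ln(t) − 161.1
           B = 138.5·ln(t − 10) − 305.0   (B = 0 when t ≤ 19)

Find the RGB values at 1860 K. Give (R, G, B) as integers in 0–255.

(255, 130, 0)

t = 1860/100 = 18.6; the t ≤ 66 branch applies.
R = 255 by definition for t ≤ 66.
G = 99.47·ln 18.6 − 161.1 = 99.47·2.9232 − 161.1 = 129.667.
t = 18.6 ≤ 19, so B = 0.
Rounded: (255, 130, 0).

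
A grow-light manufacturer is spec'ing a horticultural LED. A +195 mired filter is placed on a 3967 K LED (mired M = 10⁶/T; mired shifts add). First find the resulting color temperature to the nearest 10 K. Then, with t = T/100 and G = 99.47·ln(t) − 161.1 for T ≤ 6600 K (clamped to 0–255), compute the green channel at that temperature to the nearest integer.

M_in = 10⁶/3967 = 252.08; M_out = 252.08 + (+195) = 447.08.
T_out = 10⁶/447.08 = 2236.7 K → 2240 K; t = 22.4.
G = 99.47·ln 22.4 − 161.1 = 99.47·3.1091 − 161.1 = 148.158.
Rounded: 148.

148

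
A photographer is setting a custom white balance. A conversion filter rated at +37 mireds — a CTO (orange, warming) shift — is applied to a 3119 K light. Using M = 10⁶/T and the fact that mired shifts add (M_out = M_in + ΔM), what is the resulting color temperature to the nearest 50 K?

M_in = 10⁶/3119 = 320.62 mireds.
M_out = 320.62 + (+37) = 357.62 mireds.
T_out = 10⁶/357.62 = 2796.3 K → 2800 K.

2800 K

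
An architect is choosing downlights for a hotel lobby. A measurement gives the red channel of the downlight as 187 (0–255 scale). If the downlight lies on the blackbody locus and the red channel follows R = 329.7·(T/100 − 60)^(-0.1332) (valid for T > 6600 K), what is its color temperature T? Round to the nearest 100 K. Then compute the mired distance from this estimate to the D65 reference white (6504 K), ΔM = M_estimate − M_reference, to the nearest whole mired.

(t − 60)^(-0.1332) = 187/329.7 = 0.56718.
t − 60 = 0.56718^(1/-0.1332) = 0.56718^(-7.508) = 70.620, so t = 130.620.
T = 100·t = 13062 K → 13100 K to the nearest 100 K.
M_estimate = 10⁶/13100 = 76.34; M_reference = 10⁶/6504 = 153.75.
ΔM = 76.34 − 153.75 = -77.42 → -77 mireds.

-77 mireds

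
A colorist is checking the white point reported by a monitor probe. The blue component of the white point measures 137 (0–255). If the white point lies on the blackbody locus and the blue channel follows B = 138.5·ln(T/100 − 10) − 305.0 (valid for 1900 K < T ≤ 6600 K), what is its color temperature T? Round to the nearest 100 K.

3400 K

ln(t − 10) = (137 + 305.0) / 138.5 = 3.1913.
t − 10 = e^3.1913 = 24.321, so t = 34.321.
T = 100·t = 3432 K → 3400 K to the nearest 100 K.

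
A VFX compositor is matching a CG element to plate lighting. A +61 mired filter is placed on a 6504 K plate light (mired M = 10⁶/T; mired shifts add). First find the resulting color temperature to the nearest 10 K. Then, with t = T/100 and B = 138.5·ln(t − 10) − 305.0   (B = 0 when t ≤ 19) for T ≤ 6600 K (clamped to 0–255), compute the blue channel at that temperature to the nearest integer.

194

M_in = 10⁶/6504 = 153.75; M_out = 153.75 + (+61) = 214.75.
T_out = 10⁶/214.75 = 4656.5 K → 4660 K; t = 46.6.
B = 138.5·ln(46.6 − 10) − 305.0 = 138.5·ln 36.6 − 305.0 = 138.5·3.6000 − 305.0 = 193.607.
Rounded: 194.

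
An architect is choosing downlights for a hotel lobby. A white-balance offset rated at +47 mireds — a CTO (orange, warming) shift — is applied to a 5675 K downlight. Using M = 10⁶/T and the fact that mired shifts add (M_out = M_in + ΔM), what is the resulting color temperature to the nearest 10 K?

M_in = 10⁶/5675 = 176.21 mireds.
M_out = 176.21 + (+47) = 223.21 mireds.
T_out = 10⁶/223.21 = 4480.1 K → 4480 K.

4480 K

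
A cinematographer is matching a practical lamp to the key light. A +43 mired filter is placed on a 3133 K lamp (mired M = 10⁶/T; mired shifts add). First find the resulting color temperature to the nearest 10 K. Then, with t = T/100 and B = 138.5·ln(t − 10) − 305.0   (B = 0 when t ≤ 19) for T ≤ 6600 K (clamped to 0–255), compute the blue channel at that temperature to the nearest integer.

M_in = 10⁶/3133 = 319.18; M_out = 319.18 + (+43) = 362.18.
T_out = 10⁶/362.18 = 2761.0 K → 2760 K; t = 27.6.
B = 138.5·ln(27.6 − 10) − 305.0 = 138.5·ln 17.6 − 305.0 = 138.5·2.8679 − 305.0 = 92.204.
Rounded: 92.

92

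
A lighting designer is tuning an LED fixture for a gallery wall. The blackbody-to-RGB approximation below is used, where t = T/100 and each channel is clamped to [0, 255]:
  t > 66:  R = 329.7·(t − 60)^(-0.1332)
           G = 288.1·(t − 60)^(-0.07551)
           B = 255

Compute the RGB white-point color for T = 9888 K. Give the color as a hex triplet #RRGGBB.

#CADBFF

t = 9888/100 = 98.88; the t > 66 branch applies.
R = 329.7·(98.88 − 60)^(-0.1332) = 329.7·38.88^(-0.1332) = 329.7·0.61411 = 202.473.
G = 288.1·(98.88 − 60)^(-0.07551) = 288.1·38.88^(-0.07551) = 288.1·0.75851 = 218.526.
B = 255 by definition for t > 66.
Rounded: (202, 219, 255).
In hex: #CADBFF.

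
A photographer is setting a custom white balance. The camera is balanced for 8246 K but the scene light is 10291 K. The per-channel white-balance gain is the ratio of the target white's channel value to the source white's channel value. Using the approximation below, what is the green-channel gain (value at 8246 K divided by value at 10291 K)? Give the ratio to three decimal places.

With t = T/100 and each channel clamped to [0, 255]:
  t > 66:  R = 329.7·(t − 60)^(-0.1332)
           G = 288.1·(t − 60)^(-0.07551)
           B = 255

At 10291 K (t = 102.91):
  G = 288.1·(102.91 − 60)^(-0.07551) = 288.1·42.91^(-0.07551) = 288.1·0.75288 = 216.905.
At 8246 K (t = 82.46):
  G = 288.1·(82.46 − 60)^(-0.07551) = 288.1·22.46^(-0.07551) = 288.1·0.79060 = 227.771.
Gain = 227.771 / 216.905 = 1.0501 → 1.050.

1.050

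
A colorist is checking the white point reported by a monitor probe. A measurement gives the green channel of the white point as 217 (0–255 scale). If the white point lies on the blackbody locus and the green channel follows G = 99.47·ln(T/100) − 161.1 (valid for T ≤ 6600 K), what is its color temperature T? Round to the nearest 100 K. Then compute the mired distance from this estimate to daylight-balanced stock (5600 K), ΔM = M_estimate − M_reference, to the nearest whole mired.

+44 mireds

ln t = (217 + 161.1) / 99.47 = 3.8011.
t = e^3.8011 = 44.752.
T = 100·t = 4475 K → 4500 K to the nearest 100 K.
M_estimate = 10⁶/4500 = 222.22; M_reference = 10⁶/5600 = 178.57.
ΔM = 222.22 − 178.57 = 43.65 → +44 mireds.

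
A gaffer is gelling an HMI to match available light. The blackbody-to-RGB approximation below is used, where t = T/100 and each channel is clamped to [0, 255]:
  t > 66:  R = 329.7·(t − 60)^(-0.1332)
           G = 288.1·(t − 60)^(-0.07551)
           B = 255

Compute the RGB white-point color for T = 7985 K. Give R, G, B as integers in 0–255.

R=221, G=230, B=255

t = 7985/100 = 79.85; the t > 66 branch applies.
R = 329.7·(79.85 − 60)^(-0.1332) = 329.7·19.85^(-0.1332) = 329.7·0.67164 = 221.441.
G = 288.1·(79.85 − 60)^(-0.07551) = 288.1·19.85^(-0.07551) = 288.1·0.79801 = 229.906.
B = 255 by definition for t > 66.
Rounded: (221, 230, 255).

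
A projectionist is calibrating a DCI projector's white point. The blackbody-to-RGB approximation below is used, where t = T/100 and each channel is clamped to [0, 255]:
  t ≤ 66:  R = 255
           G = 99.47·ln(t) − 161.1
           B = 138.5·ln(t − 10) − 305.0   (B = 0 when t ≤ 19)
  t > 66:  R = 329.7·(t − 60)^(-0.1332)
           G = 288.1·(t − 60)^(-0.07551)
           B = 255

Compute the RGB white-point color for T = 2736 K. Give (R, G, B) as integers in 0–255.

t = 2736/100 = 27.36; the t ≤ 66 branch applies.
R = 255 by definition for t ≤ 66.
G = 99.47·ln 27.36 − 161.1 = 99.47·3.3091 − 161.1 = 168.054.
B = 138.5·ln(27.36 − 10) − 305.0 = 138.5·ln 17.36 − 305.0 = 138.5·2.8542 − 305.0 = 90.302.
Rounded: (255, 168, 90).

(255, 168, 90)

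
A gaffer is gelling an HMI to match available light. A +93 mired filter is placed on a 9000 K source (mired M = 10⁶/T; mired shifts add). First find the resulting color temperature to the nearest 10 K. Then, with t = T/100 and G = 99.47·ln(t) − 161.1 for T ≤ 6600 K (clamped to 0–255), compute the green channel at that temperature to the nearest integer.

M_in = 10⁶/9000 = 111.11; M_out = 111.11 + (+93) = 204.11.
T_out = 10⁶/204.11 = 4899.3 K → 4900 K; t = 49.
G = 99.47·ln 49 − 161.1 = 99.47·3.8918 − 161.1 = 226.019.
Rounded: 226.

226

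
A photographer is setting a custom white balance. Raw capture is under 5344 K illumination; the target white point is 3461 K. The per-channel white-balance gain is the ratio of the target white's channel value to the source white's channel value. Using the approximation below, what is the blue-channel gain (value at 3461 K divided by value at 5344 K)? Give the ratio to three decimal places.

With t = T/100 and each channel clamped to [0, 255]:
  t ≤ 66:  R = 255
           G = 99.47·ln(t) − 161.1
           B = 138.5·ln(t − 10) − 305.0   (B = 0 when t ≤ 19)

0.638

At 5344 K (t = 53.44):
  B = 138.5·ln(53.44 − 10) − 305.0 = 138.5·ln 43.44 − 305.0 = 138.5·3.7714 − 305.0 = 217.336.
At 3461 K (t = 34.61):
  B = 138.5·ln(34.61 − 10) − 305.0 = 138.5·ln 24.61 − 305.0 = 138.5·3.2032 − 305.0 = 138.637.
Gain = 138.637 / 217.336 = 0.6379 → 0.638.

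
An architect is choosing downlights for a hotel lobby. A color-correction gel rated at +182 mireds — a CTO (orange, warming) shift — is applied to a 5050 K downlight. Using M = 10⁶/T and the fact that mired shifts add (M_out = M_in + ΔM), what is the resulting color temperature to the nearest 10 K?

M_in = 10⁶/5050 = 198.02 mireds.
M_out = 198.02 + (+182) = 380.02 mireds.
T_out = 10⁶/380.02 = 2631.4 K → 2630 K.

2630 K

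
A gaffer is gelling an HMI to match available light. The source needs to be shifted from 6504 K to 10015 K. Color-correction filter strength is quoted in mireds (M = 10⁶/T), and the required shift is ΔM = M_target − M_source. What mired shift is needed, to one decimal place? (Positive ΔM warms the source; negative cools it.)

-53.9 mireds

M_source = 10⁶/6504 = 153.752; M_target = 10⁶/10015 = 99.850.
ΔM = 99.850 − 153.752 = -53.901 → -53.9 mireds, a cooling shift.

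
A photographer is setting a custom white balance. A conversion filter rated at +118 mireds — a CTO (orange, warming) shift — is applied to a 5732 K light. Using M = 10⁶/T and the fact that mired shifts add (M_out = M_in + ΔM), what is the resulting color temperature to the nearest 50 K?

M_in = 10⁶/5732 = 174.46 mireds.
M_out = 174.46 + (+118) = 292.46 mireds.
T_out = 10⁶/292.46 = 3419.3 K → 3400 K.

3400 K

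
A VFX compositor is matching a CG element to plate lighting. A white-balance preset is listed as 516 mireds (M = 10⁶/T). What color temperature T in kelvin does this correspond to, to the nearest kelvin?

1938 K

T = 10⁶ / 516 = 1937.98 K → 1938 K.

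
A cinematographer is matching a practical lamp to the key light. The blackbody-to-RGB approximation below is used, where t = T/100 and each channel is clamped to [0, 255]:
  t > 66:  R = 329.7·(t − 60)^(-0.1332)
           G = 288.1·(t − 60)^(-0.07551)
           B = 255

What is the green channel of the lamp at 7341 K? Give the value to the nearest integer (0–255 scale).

237

t = 7341/100 = 73.41; the t > 66 branch applies.
G = 288.1·(73.41 − 60)^(-0.07551) = 288.1·13.41^(-0.07551) = 288.1·0.82199 = 236.816.
Rounded: 237.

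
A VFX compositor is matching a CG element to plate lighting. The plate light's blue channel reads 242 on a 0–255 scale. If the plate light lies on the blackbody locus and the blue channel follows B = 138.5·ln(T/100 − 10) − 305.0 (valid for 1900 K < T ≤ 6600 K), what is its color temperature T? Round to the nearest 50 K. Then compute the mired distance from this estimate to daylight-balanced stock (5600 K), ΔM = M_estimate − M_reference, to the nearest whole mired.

-17 mireds

ln(t − 10) = (242 + 305.0) / 138.5 = 3.9495.
t − 10 = e^3.9495 = 51.907, so t = 61.907.
T = 100·t = 6191 K → 6200 K to the nearest 50 K.
M_estimate = 10⁶/6200 = 161.29; M_reference = 10⁶/5600 = 178.57.
ΔM = 161.29 − 178.57 = -17.28 → -17 mireds.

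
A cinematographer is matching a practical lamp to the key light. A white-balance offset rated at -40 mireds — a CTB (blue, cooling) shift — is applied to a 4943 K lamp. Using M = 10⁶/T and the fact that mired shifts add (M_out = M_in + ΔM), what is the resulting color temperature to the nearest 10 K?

M_in = 10⁶/4943 = 202.31 mireds.
M_out = 202.31 + (-40) = 162.31 mireds.
T_out = 10⁶/162.31 = 6161.2 K → 6160 K.

6160 K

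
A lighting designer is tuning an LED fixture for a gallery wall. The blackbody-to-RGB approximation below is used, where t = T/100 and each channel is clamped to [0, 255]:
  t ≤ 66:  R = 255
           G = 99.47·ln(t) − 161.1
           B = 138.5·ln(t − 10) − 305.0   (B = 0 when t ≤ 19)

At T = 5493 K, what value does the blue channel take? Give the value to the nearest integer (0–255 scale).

t = 5493/100 = 54.93; the t ≤ 66 branch applies.
B = 138.5·ln(54.93 − 10) − 305.0 = 138.5·ln 44.93 − 305.0 = 138.5·3.8051 − 305.0 = 222.007.
Rounded: 222.

222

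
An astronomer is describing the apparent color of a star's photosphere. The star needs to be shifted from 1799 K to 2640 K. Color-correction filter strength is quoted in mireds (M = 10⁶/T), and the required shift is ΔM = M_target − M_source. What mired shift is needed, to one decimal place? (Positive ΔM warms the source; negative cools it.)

M_source = 10⁶/1799 = 555.864; M_target = 10⁶/2640 = 378.788.
ΔM = 378.788 − 555.864 = -177.076 → -177.1 mireds, a cooling shift.

-177.1 mireds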